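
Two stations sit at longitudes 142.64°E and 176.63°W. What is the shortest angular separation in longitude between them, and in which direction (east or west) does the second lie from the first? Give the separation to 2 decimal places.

Raw difference: -176.63 − 142.64 = -319.27°.
Normalise into (−180°, 180°]: -319.27° + 360° = 40.73°.
Positive ⇒ the second point lies to the east; separation 40.73°.

40.73° east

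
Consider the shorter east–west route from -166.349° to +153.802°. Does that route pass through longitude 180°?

Yes

Naïve |153.802 − -166.349| = 320.151° > 180°, so the shorter arc goes the other way round — across 180°.
Signed shortest Δλ = ((153.802 − -166.349 + 180) mod 360) − 180 = -39.849°.
Going west by 39.849° from -166.349° passes through 180° before reaching +153.802°.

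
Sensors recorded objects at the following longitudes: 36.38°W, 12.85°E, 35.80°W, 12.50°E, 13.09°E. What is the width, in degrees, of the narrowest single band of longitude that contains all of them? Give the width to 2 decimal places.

49.47°

Sort the longitudes: -36.38°, -35.80°, +12.50°, +12.85°, +13.09°.
Eastward gaps between consecutive values (wrapping around): 0.58°, 48.30°, 0.35°, 0.24°, 310.53°.
Largest gap = 310.53° ⇒ minimal covering band is its complement: 360° − 310.53° = 49.47°.
Band runs from -36.38° eastward to +13.09°.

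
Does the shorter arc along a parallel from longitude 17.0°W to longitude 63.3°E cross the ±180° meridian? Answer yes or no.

No

Signed shortest Δλ = ((63.3 − -17.0 + 180) mod 360) − 180 = 80.3°.
Going east by 80.3° from -17.0° reaches +63.3° without touching 180°.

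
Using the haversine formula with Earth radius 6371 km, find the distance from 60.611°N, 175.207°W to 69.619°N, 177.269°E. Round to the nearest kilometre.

1060 km

Δλ = 177.269 − -175.207 = 352.476°; wrapped into (−180°, 180°]: -7.524°.
Δφ = 69.619 − 60.611 = 9.008°.
a = sin²(Δφ/2) + cos φ₁ · cos φ₂ · sin²(Δλ/2) = 0.006902.
c = 2·atan2(√a, √(1−a)) = 0.16635 rad → d = 6371·c ≈ 1059.84 km.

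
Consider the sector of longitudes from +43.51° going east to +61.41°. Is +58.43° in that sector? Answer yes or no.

Yes

Band width going east from +43.51° to +61.41°: ((61.41 − 43.51) mod 360) = 17.90°.
Offset of +58.43° east of the west edge: ((58.43 − 43.51) mod 360) = 14.92°.
14.92° ≤ 17.90° ⇒ inside.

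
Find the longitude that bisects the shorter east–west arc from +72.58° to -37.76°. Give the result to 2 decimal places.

Signed shortest Δλ from +72.58° to -37.76° is -110.34°.
Midpoint longitude = +72.58° + (-110.34°)/2 = +72.58° − 55.17° = +17.41°.

+17.41°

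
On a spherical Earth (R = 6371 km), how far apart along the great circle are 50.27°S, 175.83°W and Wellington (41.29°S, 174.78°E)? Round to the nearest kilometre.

1234 km

Δλ = 174.78 − -175.83 = 350.61°; wrapped into (−180°, 180°]: -9.39°.
Δφ = -41.29 − -50.27 = 8.98°.
a = sin²(Δφ/2) + cos φ₁ · cos φ₂ · sin²(Δλ/2) = 0.009346.
c = 2·atan2(√a, √(1−a)) = 0.19365 rad → d = 6371·c ≈ 1233.77 km.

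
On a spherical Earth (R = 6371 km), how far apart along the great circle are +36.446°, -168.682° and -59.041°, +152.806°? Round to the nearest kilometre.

Δλ = 152.806 − -168.682 = 321.488°; wrapped into (−180°, 180°]: -38.512°.
Δφ = -59.041 − 36.446 = -95.487°.
a = sin²(Δφ/2) + cos φ₁ · cos φ₂ · sin²(Δλ/2) = 0.592817.
c = 2·atan2(√a, √(1−a)) = 1.75751 rad → d = 6371·c ≈ 11197.11 km.

11197 km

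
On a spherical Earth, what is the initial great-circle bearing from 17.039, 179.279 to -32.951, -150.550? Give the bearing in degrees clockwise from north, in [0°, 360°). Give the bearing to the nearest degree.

150°

Δλ = -150.550 − 179.279 = -329.829°; wrapped into (−180°, 180°]: 30.171°.
θ = atan2( sin Δλ · cos φ₂ , cos φ₁ · sin φ₂ − sin φ₁ · cos φ₂ · cos Δλ )
  = atan2(0.42174, -0.73262) = 150.073° → normalised to [0°, 360°): 150.073°.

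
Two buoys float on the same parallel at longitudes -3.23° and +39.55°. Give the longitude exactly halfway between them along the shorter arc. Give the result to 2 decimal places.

Signed shortest Δλ from -3.23° to +39.55° is +42.78°.
Midpoint longitude = -3.23° + (+42.78°)/2 = -3.23° + 21.39° = +18.16°.

+18.16°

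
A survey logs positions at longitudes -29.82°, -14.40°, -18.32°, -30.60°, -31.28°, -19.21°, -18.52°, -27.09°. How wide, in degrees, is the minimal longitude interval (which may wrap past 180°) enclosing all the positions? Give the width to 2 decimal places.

16.88°

Sort the longitudes: -31.28°, -30.60°, -29.82°, -27.09°, -19.21°, -18.52°, -18.32°, -14.40°.
Eastward gaps between consecutive values (wrapping around): 0.68°, 0.78°, 2.73°, 7.88°, 0.69°, 0.20°, 3.92°, 343.12°.
Largest gap = 343.12° ⇒ minimal covering band is its complement: 360° − 343.12° = 16.88°.
Band runs from -31.28° eastward to -14.40°.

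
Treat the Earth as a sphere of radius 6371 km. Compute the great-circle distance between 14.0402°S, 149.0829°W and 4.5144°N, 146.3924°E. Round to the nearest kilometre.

7407 km

Δλ = 146.3924 − -149.0829 = 295.4753°; wrapped into (−180°, 180°]: -64.5247°.
Δφ = 4.5144 − -14.0402 = 18.5546°.
a = sin²(Δφ/2) + cos φ₁ · cos φ₂ · sin²(Δλ/2) = 0.301559.
c = 2·atan2(√a, √(1−a)) = 1.16268 rad → d = 6371·c ≈ 7407.42 km.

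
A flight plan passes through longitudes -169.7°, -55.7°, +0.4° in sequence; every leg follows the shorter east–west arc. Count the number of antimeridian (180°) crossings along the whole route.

Leg 1: -169.7° → -55.7°, shortest Δλ = 114.0° (east) — does not cross 180°.
Leg 2: -55.7° → +0.4°, shortest Δλ = 56.1° (east) — does not cross 180°.
Total crossings: 0.

0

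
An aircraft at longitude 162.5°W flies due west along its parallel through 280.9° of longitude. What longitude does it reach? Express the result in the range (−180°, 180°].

83.4°W

Start at -162.5°; shift −280.9° → -443.4°.
-443.4° lies outside (−180°, 180°]; add 360° → -83.4°.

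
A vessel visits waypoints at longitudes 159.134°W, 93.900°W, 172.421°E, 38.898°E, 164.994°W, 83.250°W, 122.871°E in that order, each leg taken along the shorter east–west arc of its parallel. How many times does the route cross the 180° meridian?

3

Leg 1: -159.134° → -93.900°, shortest Δλ = 65.234° (east) — does not cross 180°.
Leg 2: -93.900° → +172.421°, shortest Δλ = -93.679° (west) — crosses 180°.
Leg 3: +172.421° → +38.898°, shortest Δλ = -133.523° (west) — does not cross 180°.
Leg 4: +38.898° → -164.994°, shortest Δλ = 156.108° (east) — crosses 180°.
Leg 5: -164.994° → -83.250°, shortest Δλ = 81.744° (east) — does not cross 180°.
Leg 6: -83.250° → +122.871°, shortest Δλ = -153.879° (west) — crosses 180°.
Total crossings: 3.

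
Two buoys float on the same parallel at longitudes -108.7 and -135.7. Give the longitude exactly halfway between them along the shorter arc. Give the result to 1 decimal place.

-122.2°

Signed shortest Δλ from -108.7° to -135.7° is -27.0°.
Midpoint longitude = -108.7° + (-27.0°)/2 = -108.7° − 13.5° = -122.2°.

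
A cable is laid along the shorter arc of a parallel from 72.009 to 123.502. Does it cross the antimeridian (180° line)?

Signed shortest Δλ = ((123.502 − 72.009 + 180) mod 360) − 180 = 51.493°.
Going east by 51.493° from +72.009° reaches +123.502° without touching 180°.

No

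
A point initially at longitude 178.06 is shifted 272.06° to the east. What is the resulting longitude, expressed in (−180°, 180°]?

+90.12°

Start at +178.06°; shift +272.06° → +450.12°.
+450.12° lies outside (−180°, 180°]; subtract 360° → +90.12°.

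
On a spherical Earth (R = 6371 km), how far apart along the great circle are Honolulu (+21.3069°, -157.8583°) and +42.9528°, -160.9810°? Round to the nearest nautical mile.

1309 nmi

Δλ = -160.9810 − -157.8583 = -3.1227°.
Δφ = 42.9528 − 21.3069 = 21.6459°.
a = sin²(Δφ/2) + cos φ₁ · cos φ₂ · sin²(Δλ/2) = 0.035766.
c = 2·atan2(√a, √(1−a)) = 0.38053 rad → d = 6371·c ≈ 2424.34 km ≈ 1309.04 nmi.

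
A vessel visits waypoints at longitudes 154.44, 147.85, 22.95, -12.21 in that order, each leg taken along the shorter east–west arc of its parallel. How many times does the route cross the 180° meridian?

Leg 1: +154.44° → +147.85°, shortest Δλ = -6.59° (west) — does not cross 180°.
Leg 2: +147.85° → +22.95°, shortest Δλ = -124.9° (west) — does not cross 180°.
Leg 3: +22.95° → -12.21°, shortest Δλ = -35.16° (west) — does not cross 180°.
Total crossings: 0.

0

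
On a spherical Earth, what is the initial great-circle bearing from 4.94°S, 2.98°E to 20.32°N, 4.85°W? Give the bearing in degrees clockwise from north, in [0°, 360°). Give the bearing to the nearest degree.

Δλ = -4.85 − 2.98 = -7.83°.
θ = atan2( sin Δλ · cos φ₂ , cos φ₁ · sin φ₂ − sin φ₁ · cos φ₂ · cos Δλ )
  = atan2(-0.12776, 0.42597) = -16.695° → normalised to [0°, 360°): 343.305°.

343°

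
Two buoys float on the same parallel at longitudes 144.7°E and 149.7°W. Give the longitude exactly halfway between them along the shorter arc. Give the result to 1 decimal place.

177.5°E

Signed shortest Δλ from +144.7° to -149.7° is +65.6°.
Midpoint longitude = +144.7° + (+65.6°)/2 = +144.7° + 32.8° = +177.5°.
(The naïve average (+144.7 + -149.7)/2 = -2.5° is on the wrong side of the globe.)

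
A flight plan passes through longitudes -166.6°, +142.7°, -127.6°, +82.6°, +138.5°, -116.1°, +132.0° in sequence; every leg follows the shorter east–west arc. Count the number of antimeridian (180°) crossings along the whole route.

5

Leg 1: -166.6° → +142.7°, shortest Δλ = -50.7° (west) — crosses 180°.
Leg 2: +142.7° → -127.6°, shortest Δλ = 89.7° (east) — crosses 180°.
Leg 3: -127.6° → +82.6°, shortest Δλ = -149.8° (west) — crosses 180°.
Leg 4: +82.6° → +138.5°, shortest Δλ = 55.9° (east) — does not cross 180°.
Leg 5: +138.5° → -116.1°, shortest Δλ = 105.4° (east) — crosses 180°.
Leg 6: -116.1° → +132.0°, shortest Δλ = -111.9° (west) — crosses 180°.
Total crossings: 5.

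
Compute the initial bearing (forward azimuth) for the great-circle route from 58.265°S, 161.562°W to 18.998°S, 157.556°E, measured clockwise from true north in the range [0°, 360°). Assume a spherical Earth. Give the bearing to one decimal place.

Δλ = 157.556 − -161.562 = 319.118°; wrapped into (−180°, 180°]: -40.882°.
θ = atan2( sin Δλ · cos φ₂ , cos φ₁ · sin φ₂ − sin φ₁ · cos φ₂ · cos Δλ )
  = atan2(-0.61885, 0.43677) = -54.787° → normalised to [0°, 360°): 305.213°.

305.2°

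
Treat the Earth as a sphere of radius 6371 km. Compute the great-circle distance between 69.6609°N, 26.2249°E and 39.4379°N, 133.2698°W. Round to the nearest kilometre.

7769 km

Δλ = -133.2698 − 26.2249 = -159.4947°.
Δφ = 39.4379 − 69.6609 = -30.2230°.
a = sin²(Δφ/2) + cos φ₁ · cos φ₂ · sin²(Δλ/2) = 0.327897.
c = 2·atan2(√a, √(1−a)) = 1.21940 rad → d = 6371·c ≈ 7768.82 km.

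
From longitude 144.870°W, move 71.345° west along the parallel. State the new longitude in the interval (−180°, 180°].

143.785°E

Start at -144.870°; shift −71.345° → -216.215°.
-216.215° lies outside (−180°, 180°]; add 360° → +143.785°.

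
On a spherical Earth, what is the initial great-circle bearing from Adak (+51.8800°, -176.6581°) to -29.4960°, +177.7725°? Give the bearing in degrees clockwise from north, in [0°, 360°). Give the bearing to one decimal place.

Δλ = 177.7725 − -176.6581 = 354.4306°; wrapped into (−180°, 180°]: -5.5694°.
θ = atan2( sin Δλ · cos φ₂ , cos φ₁ · sin φ₂ − sin φ₁ · cos φ₂ · cos Δλ )
  = atan2(-0.08447, -0.98546) = -175.101° → normalised to [0°, 360°): 184.899°.

184.9°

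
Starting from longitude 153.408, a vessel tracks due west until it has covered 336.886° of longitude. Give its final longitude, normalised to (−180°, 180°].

Start at +153.408°; shift −336.886° → -183.478°.
-183.478° lies outside (−180°, 180°]; add 360° → +176.522°.

+176.522°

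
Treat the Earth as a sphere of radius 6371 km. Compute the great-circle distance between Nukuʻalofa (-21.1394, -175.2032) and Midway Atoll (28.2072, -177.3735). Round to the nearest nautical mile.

2965 nmi

Δλ = -177.3735 − -175.2032 = -2.1703°.
Δφ = 28.2072 − -21.1394 = 49.3466°.
a = sin²(Δφ/2) + cos φ₁ · cos φ₂ · sin²(Δλ/2) = 0.174554.
c = 2·atan2(√a, √(1−a)) = 0.86204 rad → d = 6371·c ≈ 5492.04 km ≈ 2965.46 nmi.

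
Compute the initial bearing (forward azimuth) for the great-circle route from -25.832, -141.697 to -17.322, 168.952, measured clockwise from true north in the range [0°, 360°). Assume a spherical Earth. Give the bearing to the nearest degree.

Δλ = 168.952 − -141.697 = 310.649°; wrapped into (−180°, 180°]: -49.351°.
θ = atan2( sin Δλ · cos φ₂ , cos φ₁ · sin φ₂ − sin φ₁ · cos φ₂ · cos Δλ )
  = atan2(-0.72430, 0.00298) = -89.764° → normalised to [0°, 360°): 270.236°.

270°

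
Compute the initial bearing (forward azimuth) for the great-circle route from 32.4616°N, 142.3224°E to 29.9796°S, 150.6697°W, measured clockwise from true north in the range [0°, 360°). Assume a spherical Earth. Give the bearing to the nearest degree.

Δλ = -150.6697 − 142.3224 = -292.9921°; wrapped into (−180°, 180°]: 67.0079°.
θ = atan2( sin Δλ · cos φ₂ , cos φ₁ · sin φ₂ − sin φ₁ · cos φ₂ · cos Δλ )
  = atan2(0.79739, -0.60322) = 127.107° → normalised to [0°, 360°): 127.107°.

127°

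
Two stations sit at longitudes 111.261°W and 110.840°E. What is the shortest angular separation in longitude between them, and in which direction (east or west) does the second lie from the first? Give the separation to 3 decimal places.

Raw difference: 110.840 − -111.261 = 222.101°.
Normalise into (−180°, 180°]: 222.101° − 360° = -137.899°.
Negative ⇒ the second point lies to the west; separation 137.899°.

137.899° west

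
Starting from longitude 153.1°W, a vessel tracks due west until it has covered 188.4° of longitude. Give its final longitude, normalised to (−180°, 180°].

Start at -153.1°; shift −188.4° → -341.5°.
-341.5° lies outside (−180°, 180°]; add 360° → +18.5°.

18.5°E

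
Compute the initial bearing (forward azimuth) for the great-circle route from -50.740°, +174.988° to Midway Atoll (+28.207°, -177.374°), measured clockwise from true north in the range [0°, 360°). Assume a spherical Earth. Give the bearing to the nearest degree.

7°

Δλ = -177.374 − 174.988 = -352.362°; wrapped into (−180°, 180°]: 7.638°.
θ = atan2( sin Δλ · cos φ₂ , cos φ₁ · sin φ₂ − sin φ₁ · cos φ₂ · cos Δλ )
  = atan2(0.11713, 0.97540) = 6.848° → normalised to [0°, 360°): 6.848°.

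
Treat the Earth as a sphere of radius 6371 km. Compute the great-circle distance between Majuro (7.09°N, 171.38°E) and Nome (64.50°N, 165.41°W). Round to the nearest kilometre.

6642 km

Δλ = -165.41 − 171.38 = -336.79°; wrapped into (−180°, 180°]: 23.21°.
Δφ = 64.50 − 7.09 = 57.41°.
a = sin²(Δφ/2) + cos φ₁ · cos φ₂ · sin²(Δλ/2) = 0.247976.
c = 2·atan2(√a, √(1−a)) = 1.04252 rad → d = 6371·c ≈ 6641.88 km.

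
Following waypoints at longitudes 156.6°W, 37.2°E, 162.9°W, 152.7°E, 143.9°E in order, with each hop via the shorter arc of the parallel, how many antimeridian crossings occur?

Leg 1: -156.6° → +37.2°, shortest Δλ = -166.2° (west) — crosses 180°.
Leg 2: +37.2° → -162.9°, shortest Δλ = 159.9° (east) — crosses 180°.
Leg 3: -162.9° → +152.7°, shortest Δλ = -44.4° (west) — crosses 180°.
Leg 4: +152.7° → +143.9°, shortest Δλ = -8.8° (west) — does not cross 180°.
Total crossings: 3.

3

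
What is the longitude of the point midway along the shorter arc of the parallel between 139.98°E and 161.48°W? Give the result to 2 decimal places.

Signed shortest Δλ from +139.98° to -161.48° is +58.54°.
Midpoint longitude = +139.98° + (+58.54°)/2 = +139.98° + 29.27° = +169.25°.
(The naïve average (+139.98 + -161.48)/2 = -10.75° is on the wrong side of the globe.)

169.25°E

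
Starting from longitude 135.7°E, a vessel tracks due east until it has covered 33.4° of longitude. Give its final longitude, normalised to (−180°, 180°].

169.1°E

Start at +135.7°; shift +33.4° → +169.1°.
+169.1° already lies in (−180°, 180°].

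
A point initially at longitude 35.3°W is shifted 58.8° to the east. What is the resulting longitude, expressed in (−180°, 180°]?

23.5°E

Start at -35.3°; shift +58.8° → +23.5°.
+23.5° already lies in (−180°, 180°].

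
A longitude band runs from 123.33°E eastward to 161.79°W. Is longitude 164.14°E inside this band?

Band width going east from +123.33° to -161.79°: ((-161.79 − 123.33) mod 360) = 74.88°.
Offset of +164.14° east of the west edge: ((164.14 − 123.33) mod 360) = 40.81°.
40.81° ≤ 74.88° ⇒ inside.

Yes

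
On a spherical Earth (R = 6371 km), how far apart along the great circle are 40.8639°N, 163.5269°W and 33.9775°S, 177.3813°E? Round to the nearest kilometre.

Δλ = 177.3813 − -163.5269 = 340.9082°; wrapped into (−180°, 180°]: -19.0918°.
Δφ = -33.9775 − 40.8639 = -74.8414°.
a = sin²(Δφ/2) + cos φ₁ · cos φ₂ · sin²(Δλ/2) = 0.386502.
c = 2·atan2(√a, √(1−a)) = 1.34180 rad → d = 6371·c ≈ 8548.63 km.

8549 km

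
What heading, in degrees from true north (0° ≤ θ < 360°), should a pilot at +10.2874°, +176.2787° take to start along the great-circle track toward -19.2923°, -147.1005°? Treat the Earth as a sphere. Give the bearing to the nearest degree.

Δλ = -147.1005 − 176.2787 = -323.3792°; wrapped into (−180°, 180°]: 36.6208°.
θ = atan2( sin Δλ · cos φ₂ , cos φ₁ · sin φ₂ − sin φ₁ · cos φ₂ · cos Δλ )
  = atan2(0.56302, -0.46036) = 129.272° → normalised to [0°, 360°): 129.272°.

129°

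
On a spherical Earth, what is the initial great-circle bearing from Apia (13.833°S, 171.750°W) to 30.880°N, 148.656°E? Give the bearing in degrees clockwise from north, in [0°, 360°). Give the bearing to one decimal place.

320.2°

Δλ = 148.656 − -171.750 = 320.406°; wrapped into (−180°, 180°]: -39.594°.
θ = atan2( sin Δλ · cos φ₂ , cos φ₁ · sin φ₂ − sin φ₁ · cos φ₂ · cos Δλ )
  = atan2(-0.54700, 0.65648) = -39.802° → normalised to [0°, 360°): 320.198°.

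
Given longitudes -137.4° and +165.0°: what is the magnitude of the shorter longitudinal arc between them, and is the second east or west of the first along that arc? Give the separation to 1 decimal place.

Raw difference: 165.0 − -137.4 = 302.4°.
Normalise into (−180°, 180°]: 302.4° − 360° = -57.6°.
Negative ⇒ the second point lies to the west; separation 57.6°.

57.6° west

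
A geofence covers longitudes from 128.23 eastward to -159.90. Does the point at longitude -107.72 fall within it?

Band width going east from +128.23° to -159.90°: ((-159.90 − 128.23) mod 360) = 71.87°.
Offset of -107.72° east of the west edge: ((-107.72 − 128.23) mod 360) = 124.05°.
124.05° > 71.87° ⇒ outside.

No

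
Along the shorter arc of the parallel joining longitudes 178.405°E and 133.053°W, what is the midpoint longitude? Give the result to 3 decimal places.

Signed shortest Δλ from +178.405° to -133.053° is +48.542°.
Midpoint longitude = +178.405° + (+48.542°)/2 = +178.405° + 24.271° = +202.676°.
Normalise into (−180°, 180°]: -157.324°.
(The naïve average (+178.405 + -133.053)/2 = 22.676° is on the wrong side of the globe.)

157.324°W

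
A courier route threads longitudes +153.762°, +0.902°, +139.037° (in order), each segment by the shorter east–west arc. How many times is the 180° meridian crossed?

Leg 1: +153.762° → +0.902°, shortest Δλ = -152.86° (west) — does not cross 180°.
Leg 2: +0.902° → +139.037°, shortest Δλ = 138.135° (east) — does not cross 180°.
Total crossings: 0.

0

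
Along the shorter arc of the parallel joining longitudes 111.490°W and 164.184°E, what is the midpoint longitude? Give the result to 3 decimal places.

153.653°W

Signed shortest Δλ from -111.490° to +164.184° is -84.326°.
Midpoint longitude = -111.490° + (-84.326°)/2 = -111.490° − 42.163° = -153.653°.
(The naïve average (-111.490 + +164.184)/2 = 26.347° is on the wrong side of the globe.)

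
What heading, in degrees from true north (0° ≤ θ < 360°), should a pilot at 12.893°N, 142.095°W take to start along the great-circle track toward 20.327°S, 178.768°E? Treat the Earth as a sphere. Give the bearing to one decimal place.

Δλ = 178.768 − -142.095 = 320.863°; wrapped into (−180°, 180°]: -39.137°.
θ = atan2( sin Δλ · cos φ₂ , cos φ₁ · sin φ₂ − sin φ₁ · cos φ₂ · cos Δλ )
  = atan2(-0.59187, -0.50091) = -130.242° → normalised to [0°, 360°): 229.758°.

229.8°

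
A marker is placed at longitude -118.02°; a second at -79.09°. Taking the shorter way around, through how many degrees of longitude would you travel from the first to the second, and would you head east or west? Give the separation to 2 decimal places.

Raw difference: -79.09 − -118.02 = 38.93°.
Normalise into (−180°, 180°]: 38.93° stays 38.93°.
Positive ⇒ the second point lies to the east; separation 38.93°.

38.93° east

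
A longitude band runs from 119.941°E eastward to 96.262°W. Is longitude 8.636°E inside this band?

Band width going east from +119.941° to -96.262°: ((-96.262 − 119.941) mod 360) = 143.797°.
Offset of +8.636° east of the west edge: ((8.636 − 119.941) mod 360) = 248.695°.
248.695° > 143.797° ⇒ outside.

No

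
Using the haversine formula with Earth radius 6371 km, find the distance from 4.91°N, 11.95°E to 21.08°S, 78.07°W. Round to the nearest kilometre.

10206 km

Δλ = -78.07 − 11.95 = -90.02°.
Δφ = -21.08 − 4.91 = -25.99°.
a = sin²(Δφ/2) + cos φ₁ · cos φ₂ · sin²(Δλ/2) = 0.515555.
c = 2·atan2(√a, √(1−a)) = 1.60191 rad → d = 6371·c ≈ 10205.77 km.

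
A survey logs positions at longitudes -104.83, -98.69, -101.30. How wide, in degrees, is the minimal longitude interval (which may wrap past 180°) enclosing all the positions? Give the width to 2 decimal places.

Sort the longitudes: -104.83°, -101.30°, -98.69°.
Eastward gaps between consecutive values (wrapping around): 3.53°, 2.61°, 353.86°.
Largest gap = 353.86° ⇒ minimal covering band is its complement: 360° − 353.86° = 6.14°.
Band runs from -104.83° eastward to -98.69°.

6.14°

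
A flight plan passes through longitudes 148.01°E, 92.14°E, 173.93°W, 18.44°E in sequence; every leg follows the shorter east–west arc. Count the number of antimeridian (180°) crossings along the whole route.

Leg 1: +148.01° → +92.14°, shortest Δλ = -55.87° (west) — does not cross 180°.
Leg 2: +92.14° → -173.93°, shortest Δλ = 93.93° (east) — crosses 180°.
Leg 3: -173.93° → +18.44°, shortest Δλ = -167.63° (west) — crosses 180°.
Total crossings: 2.

2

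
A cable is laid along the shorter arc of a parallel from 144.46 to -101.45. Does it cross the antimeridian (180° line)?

Yes

Naïve |-101.45 − 144.46| = 245.91° > 180°, so the shorter arc goes the other way round — across 180°.
Signed shortest Δλ = ((-101.45 − 144.46 + 180) mod 360) − 180 = 114.09°.
Going east by 114.09° from +144.46° passes through 180° before reaching -101.45°.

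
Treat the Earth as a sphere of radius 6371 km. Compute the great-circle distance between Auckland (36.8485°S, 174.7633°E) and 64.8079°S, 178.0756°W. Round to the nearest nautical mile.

1698 nmi

Δλ = -178.0756 − 174.7633 = -352.8389°; wrapped into (−180°, 180°]: 7.1611°.
Δφ = -64.8079 − -36.8485 = -27.9594°.
a = sin²(Δφ/2) + cos φ₁ · cos φ₂ · sin²(Δλ/2) = 0.059688.
c = 2·atan2(√a, √(1−a)) = 0.49362 rad → d = 6371·c ≈ 3144.86 km ≈ 1698.09 nmi.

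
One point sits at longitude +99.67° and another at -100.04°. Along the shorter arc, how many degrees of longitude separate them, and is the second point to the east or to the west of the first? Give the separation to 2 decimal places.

Raw difference: -100.04 − 99.67 = -199.71°.
Normalise into (−180°, 180°]: -199.71° + 360° = 160.29°.
Positive ⇒ the second point lies to the east; separation 160.29°.

160.29° east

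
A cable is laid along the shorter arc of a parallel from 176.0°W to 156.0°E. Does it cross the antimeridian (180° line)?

Naïve |156.0 − -176.0| = 332.0° > 180°, so the shorter arc goes the other way round — across 180°.
Signed shortest Δλ = ((156.0 − -176.0 + 180) mod 360) − 180 = -28.0°.
Going west by 28.0° from -176.0° passes through 180° before reaching +156.0°.

Yes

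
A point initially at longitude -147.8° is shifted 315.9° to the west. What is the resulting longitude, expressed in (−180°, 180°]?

-103.7°

Start at -147.8°; shift −315.9° → -463.7°.
-463.7° lies outside (−180°, 180°]; add 360° → -103.7°.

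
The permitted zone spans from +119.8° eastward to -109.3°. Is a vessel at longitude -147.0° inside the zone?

Yes

Band width going east from +119.8° to -109.3°: ((-109.3 − 119.8) mod 360) = 130.9°.
Offset of -147.0° east of the west edge: ((-147.0 − 119.8) mod 360) = 93.2°.
93.2° ≤ 130.9° ⇒ inside.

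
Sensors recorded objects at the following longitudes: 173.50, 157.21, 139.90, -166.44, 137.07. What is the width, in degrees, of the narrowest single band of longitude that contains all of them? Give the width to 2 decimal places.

Sort the longitudes: -166.44°, +137.07°, +139.90°, +157.21°, +173.50°.
Eastward gaps between consecutive values (wrapping around): 303.51°, 2.83°, 17.31°, 16.29°, 20.06°.
Largest gap = 303.51° ⇒ minimal covering band is its complement: 360° − 303.51° = 56.49°.
Band runs from +137.07° eastward to -166.44°, crossing the antimeridian.

56.49°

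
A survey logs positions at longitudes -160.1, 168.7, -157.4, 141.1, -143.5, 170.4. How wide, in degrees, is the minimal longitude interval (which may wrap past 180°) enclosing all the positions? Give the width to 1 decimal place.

Sort the longitudes: -160.1°, -157.4°, -143.5°, +141.1°, +168.7°, +170.4°.
Eastward gaps between consecutive values (wrapping around): 2.7°, 13.9°, 284.6°, 27.6°, 1.7°, 29.5°.
Largest gap = 284.6° ⇒ minimal covering band is its complement: 360° − 284.6° = 75.4°.
Band runs from +141.1° eastward to -143.5°, crossing the antimeridian.

75.4°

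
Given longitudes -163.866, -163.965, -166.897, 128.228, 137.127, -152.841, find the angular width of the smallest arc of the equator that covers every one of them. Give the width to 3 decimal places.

78.931°

Sort the longitudes: -166.897°, -163.965°, -163.866°, -152.841°, +128.228°, +137.127°.
Eastward gaps between consecutive values (wrapping around): 2.932°, 0.099°, 11.025°, 281.069°, 8.899°, 55.976°.
Largest gap = 281.069° ⇒ minimal covering band is its complement: 360° − 281.069° = 78.931°.
Band runs from +128.228° eastward to -152.841°, crossing the antimeridian.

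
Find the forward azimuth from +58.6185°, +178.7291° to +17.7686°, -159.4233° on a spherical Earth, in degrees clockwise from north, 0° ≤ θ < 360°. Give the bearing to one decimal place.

149.3°

Δλ = -159.4233 − 178.7291 = -338.1524°; wrapped into (−180°, 180°]: 21.8476°.
θ = atan2( sin Δλ · cos φ₂ , cos φ₁ · sin φ₂ − sin φ₁ · cos φ₂ · cos Δλ )
  = atan2(0.35439, -0.59569) = 149.251° → normalised to [0°, 360°): 149.251°.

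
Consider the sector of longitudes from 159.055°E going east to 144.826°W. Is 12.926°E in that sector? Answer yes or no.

Band width going east from +159.055° to -144.826°: ((-144.826 − 159.055) mod 360) = 56.119°.
Offset of +12.926° east of the west edge: ((12.926 − 159.055) mod 360) = 213.871°.
213.871° > 56.119° ⇒ outside.

No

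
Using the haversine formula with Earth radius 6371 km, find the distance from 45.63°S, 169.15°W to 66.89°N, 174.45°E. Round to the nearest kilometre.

12589 km

Δλ = 174.45 − -169.15 = 343.60°; wrapped into (−180°, 180°]: -16.40°.
Δφ = 66.89 − -45.63 = 112.52°.
a = sin²(Δφ/2) + cos φ₁ · cos φ₂ · sin²(Δλ/2) = 0.697086.
c = 2·atan2(√a, √(1−a)) = 1.97596 rad → d = 6371·c ≈ 12588.87 km.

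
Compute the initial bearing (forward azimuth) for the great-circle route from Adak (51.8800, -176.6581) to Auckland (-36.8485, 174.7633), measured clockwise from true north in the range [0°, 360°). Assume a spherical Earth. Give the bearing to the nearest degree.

Δλ = 174.7633 − -176.6581 = 351.4214°; wrapped into (−180°, 180°]: -8.5786°.
θ = atan2( sin Δλ · cos φ₂ , cos φ₁ · sin φ₂ − sin φ₁ · cos φ₂ · cos Δλ )
  = atan2(-0.11937, -0.99271) = -173.144° → normalised to [0°, 360°): 186.856°.

187°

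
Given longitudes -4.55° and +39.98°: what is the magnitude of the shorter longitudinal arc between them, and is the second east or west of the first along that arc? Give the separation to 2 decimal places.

Raw difference: 39.98 − -4.55 = 44.53°.
Normalise into (−180°, 180°]: 44.53° stays 44.53°.
Positive ⇒ the second point lies to the east; separation 44.53°.

44.53° east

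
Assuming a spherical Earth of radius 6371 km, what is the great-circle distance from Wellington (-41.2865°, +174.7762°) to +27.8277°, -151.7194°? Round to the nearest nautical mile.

4548 nmi

Δλ = -151.7194 − 174.7762 = -326.4956°; wrapped into (−180°, 180°]: 33.5044°.
Δφ = 27.8277 − -41.2865 = 69.1142°.
a = sin²(Δφ/2) + cos φ₁ · cos φ₂ · sin²(Δλ/2) = 0.376954.
c = 2·atan2(√a, √(1−a)) = 1.32215 rad → d = 6371·c ≈ 8423.42 km ≈ 4548.28 nmi.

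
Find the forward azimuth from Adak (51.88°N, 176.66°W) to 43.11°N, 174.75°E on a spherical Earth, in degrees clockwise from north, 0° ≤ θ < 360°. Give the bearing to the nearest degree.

Δλ = 174.75 − -176.66 = 351.41°; wrapped into (−180°, 180°]: -8.59°.
θ = atan2( sin Δλ · cos φ₂ , cos φ₁ · sin φ₂ − sin φ₁ · cos φ₂ · cos Δλ )
  = atan2(-0.10904, -0.14603) = -143.250° → normalised to [0°, 360°): 216.750°.

217°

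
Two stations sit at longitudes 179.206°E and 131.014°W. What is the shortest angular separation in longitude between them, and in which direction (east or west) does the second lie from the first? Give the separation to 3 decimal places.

49.780° east

Raw difference: -131.014 − 179.206 = -310.22°.
Normalise into (−180°, 180°]: -310.22° + 360° = 49.78°.
Positive ⇒ the second point lies to the east; separation 49.780°.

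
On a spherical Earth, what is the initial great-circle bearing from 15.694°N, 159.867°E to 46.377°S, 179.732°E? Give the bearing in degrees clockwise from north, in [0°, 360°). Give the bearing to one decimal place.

Δλ = 179.732 − 159.867 = 19.865°.
θ = atan2( sin Δλ · cos φ₂ , cos φ₁ · sin φ₂ − sin φ₁ · cos φ₂ · cos Δλ )
  = atan2(0.23443, -0.87242) = 164.959° → normalised to [0°, 360°): 164.959°.

165.0°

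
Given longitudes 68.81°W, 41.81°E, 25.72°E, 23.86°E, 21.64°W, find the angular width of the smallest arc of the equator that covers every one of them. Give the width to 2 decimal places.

110.62°

Sort the longitudes: -68.81°, -21.64°, +23.86°, +25.72°, +41.81°.
Eastward gaps between consecutive values (wrapping around): 47.17°, 45.50°, 1.86°, 16.09°, 249.38°.
Largest gap = 249.38° ⇒ minimal covering band is its complement: 360° − 249.38° = 110.62°.
Band runs from -68.81° eastward to +41.81°.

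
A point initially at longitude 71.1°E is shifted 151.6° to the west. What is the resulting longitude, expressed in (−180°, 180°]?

80.5°W

Start at +71.1°; shift −151.6° → -80.5°.
-80.5° already lies in (−180°, 180°].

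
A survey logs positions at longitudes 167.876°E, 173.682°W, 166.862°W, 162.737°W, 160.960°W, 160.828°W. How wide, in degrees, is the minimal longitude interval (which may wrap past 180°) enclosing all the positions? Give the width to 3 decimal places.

31.296°

Sort the longitudes: -173.682°, -166.862°, -162.737°, -160.960°, -160.828°, +167.876°.
Eastward gaps between consecutive values (wrapping around): 6.820°, 4.125°, 1.777°, 0.132°, 328.704°, 18.442°.
Largest gap = 328.704° ⇒ minimal covering band is its complement: 360° − 328.704° = 31.296°.
Band runs from +167.876° eastward to -160.828°, crossing the antimeridian.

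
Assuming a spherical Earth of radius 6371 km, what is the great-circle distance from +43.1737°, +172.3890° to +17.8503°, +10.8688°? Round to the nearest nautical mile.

7004 nmi

Δλ = 10.8688 − 172.3890 = -161.5202°.
Δφ = 17.8503 − 43.1737 = -25.3234°.
a = sin²(Δφ/2) + cos φ₁ · cos φ₂ · sin²(Δλ/2) = 0.724324.
c = 2·atan2(√a, √(1−a)) = 2.03605 rad → d = 6371·c ≈ 12971.67 km ≈ 7004.14 nmi.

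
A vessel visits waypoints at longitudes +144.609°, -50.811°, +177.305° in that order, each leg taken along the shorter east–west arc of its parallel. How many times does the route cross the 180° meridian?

Leg 1: +144.609° → -50.811°, shortest Δλ = 164.58° (east) — crosses 180°.
Leg 2: -50.811° → +177.305°, shortest Δλ = -131.884° (west) — crosses 180°.
Total crossings: 2.

2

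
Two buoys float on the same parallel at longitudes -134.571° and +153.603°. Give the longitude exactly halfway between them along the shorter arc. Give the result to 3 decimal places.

-170.484°

Signed shortest Δλ from -134.571° to +153.603° is -71.826°.
Midpoint longitude = -134.571° + (-71.826°)/2 = -134.571° − 35.913° = -170.484°.
(The naïve average (-134.571 + +153.603)/2 = 9.516° is on the wrong side of the globe.)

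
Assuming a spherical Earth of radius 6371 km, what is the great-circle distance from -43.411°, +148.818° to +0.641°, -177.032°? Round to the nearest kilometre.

Δλ = -177.032 − 148.818 = -325.850°; wrapped into (−180°, 180°]: 34.150°.
Δφ = 0.641 − -43.411 = 44.052°.
a = sin²(Δφ/2) + cos φ₁ · cos φ₂ · sin²(Δλ/2) = 0.203272.
c = 2·atan2(√a, √(1−a)) = 0.93545 rad → d = 6371·c ≈ 5959.75 km.

5960 km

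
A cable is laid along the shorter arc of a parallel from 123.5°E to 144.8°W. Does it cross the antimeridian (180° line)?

Naïve |-144.8 − 123.5| = 268.3° > 180°, so the shorter arc goes the other way round — across 180°.
Signed shortest Δλ = ((-144.8 − 123.5 + 180) mod 360) − 180 = 91.7°.
Going east by 91.7° from +123.5° passes through 180° before reaching -144.8°.

Yes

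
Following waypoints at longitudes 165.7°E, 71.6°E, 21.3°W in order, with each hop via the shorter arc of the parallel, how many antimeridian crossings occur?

Leg 1: +165.7° → +71.6°, shortest Δλ = -94.1° (west) — does not cross 180°.
Leg 2: +71.6° → -21.3°, shortest Δλ = -92.9° (west) — does not cross 180°.
Total crossings: 0.

0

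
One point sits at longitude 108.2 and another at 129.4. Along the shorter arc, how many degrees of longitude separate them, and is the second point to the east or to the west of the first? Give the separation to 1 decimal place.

Raw difference: 129.4 − 108.2 = 21.2°.
Normalise into (−180°, 180°]: 21.2° stays 21.2°.
Positive ⇒ the second point lies to the east; separation 21.2°.

21.2° east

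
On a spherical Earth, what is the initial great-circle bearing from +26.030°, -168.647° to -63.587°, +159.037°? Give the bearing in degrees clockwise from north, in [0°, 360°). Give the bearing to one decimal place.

Δλ = 159.037 − -168.647 = 327.684°; wrapped into (−180°, 180°]: -32.316°.
θ = atan2( sin Δλ · cos φ₂ , cos φ₁ · sin φ₂ − sin φ₁ · cos φ₂ · cos Δλ )
  = atan2(-0.23781, -0.96974) = -166.222° → normalised to [0°, 360°): 193.778°.

193.8°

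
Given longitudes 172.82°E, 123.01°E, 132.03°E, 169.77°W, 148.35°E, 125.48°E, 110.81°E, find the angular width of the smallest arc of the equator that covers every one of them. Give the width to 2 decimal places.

79.42°

Sort the longitudes: -169.77°, +110.81°, +123.01°, +125.48°, +132.03°, +148.35°, +172.82°.
Eastward gaps between consecutive values (wrapping around): 280.58°, 12.20°, 2.47°, 6.55°, 16.32°, 24.47°, 17.41°.
Largest gap = 280.58° ⇒ minimal covering band is its complement: 360° − 280.58° = 79.42°.
Band runs from +110.81° eastward to -169.77°, crossing the antimeridian.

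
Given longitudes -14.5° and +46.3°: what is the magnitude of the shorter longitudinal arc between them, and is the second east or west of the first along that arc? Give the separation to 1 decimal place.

Raw difference: 46.3 − -14.5 = 60.8°.
Normalise into (−180°, 180°]: 60.8° stays 60.8°.
Positive ⇒ the second point lies to the east; separation 60.8°.

60.8° east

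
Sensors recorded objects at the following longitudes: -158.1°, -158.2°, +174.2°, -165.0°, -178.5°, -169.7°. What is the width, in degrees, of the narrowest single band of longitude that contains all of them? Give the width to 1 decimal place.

Sort the longitudes: -178.5°, -169.7°, -165.0°, -158.2°, -158.1°, +174.2°.
Eastward gaps between consecutive values (wrapping around): 8.8°, 4.7°, 6.8°, 0.1°, 332.3°, 7.3°.
Largest gap = 332.3° ⇒ minimal covering band is its complement: 360° − 332.3° = 27.7°.
Band runs from +174.2° eastward to -158.1°, crossing the antimeridian.

27.7°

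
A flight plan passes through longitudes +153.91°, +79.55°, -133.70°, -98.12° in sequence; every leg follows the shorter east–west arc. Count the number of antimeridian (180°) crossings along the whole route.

Leg 1: +153.91° → +79.55°, shortest Δλ = -74.36° (west) — does not cross 180°.
Leg 2: +79.55° → -133.70°, shortest Δλ = 146.75° (east) — crosses 180°.
Leg 3: -133.70° → -98.12°, shortest Δλ = 35.58° (east) — does not cross 180°.
Total crossings: 1.

1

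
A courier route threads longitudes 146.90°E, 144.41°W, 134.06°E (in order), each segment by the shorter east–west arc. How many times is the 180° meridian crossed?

2

Leg 1: +146.90° → -144.41°, shortest Δλ = 68.69° (east) — crosses 180°.
Leg 2: -144.41° → +134.06°, shortest Δλ = -81.53° (west) — crosses 180°.
Total crossings: 2.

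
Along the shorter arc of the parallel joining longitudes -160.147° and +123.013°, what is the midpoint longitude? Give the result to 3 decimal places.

+161.433°

Signed shortest Δλ from -160.147° to +123.013° is -76.840°.
Midpoint longitude = -160.147° + (-76.840°)/2 = -160.147° − 38.420° = -198.567°.
Normalise into (−180°, 180°]: +161.433°.
(The naïve average (-160.147 + +123.013)/2 = -18.567° is on the wrong side of the globe.)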